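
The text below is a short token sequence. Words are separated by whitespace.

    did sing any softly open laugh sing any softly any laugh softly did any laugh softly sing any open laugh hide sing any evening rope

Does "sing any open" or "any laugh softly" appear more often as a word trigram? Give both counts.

"sing any open": 1 occurrence
"any laugh softly": 2 occurrences

"any laugh softly" (2 vs 1)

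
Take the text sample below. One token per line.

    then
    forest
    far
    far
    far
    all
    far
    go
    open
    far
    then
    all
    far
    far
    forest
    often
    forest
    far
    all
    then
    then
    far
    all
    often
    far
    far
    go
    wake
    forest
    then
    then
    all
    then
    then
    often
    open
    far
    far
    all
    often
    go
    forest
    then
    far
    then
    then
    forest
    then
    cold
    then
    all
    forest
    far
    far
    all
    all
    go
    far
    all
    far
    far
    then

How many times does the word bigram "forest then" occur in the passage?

3

Scanning the 61 overlapping bigram windows for "forest then":
  position 29–30: forest then
  position 42–43: forest then
  position 47–48: forest then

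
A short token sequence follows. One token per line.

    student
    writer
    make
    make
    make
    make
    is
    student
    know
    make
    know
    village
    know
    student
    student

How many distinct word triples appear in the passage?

15 tokens → 13 trigram windows in total.
Repeated trigrams (each contributes count−1 duplicates):
  make make make: 2
1 duplicate windows → 13 − 1 = 12 distinct.

12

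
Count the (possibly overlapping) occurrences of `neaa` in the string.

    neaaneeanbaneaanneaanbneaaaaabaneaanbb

Sliding a length-4 window over the 38 characters (35 positions):
  position 1–4: neaa
  position 12–15: neaa
  position 17–20: neaa
  position 23–26: neaa
  position 32–35: neaa

5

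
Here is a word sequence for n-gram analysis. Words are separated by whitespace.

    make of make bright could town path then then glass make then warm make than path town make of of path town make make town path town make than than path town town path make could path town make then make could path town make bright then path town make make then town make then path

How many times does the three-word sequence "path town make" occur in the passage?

6

Scanning the 54 overlapping trigram windows for "path town make":
  position 16–18: path town make
  position 21–23: path town make
  position 26–28: path town make
  position 37–39: path town make
  position 43–45: path town make
  position 48–50: path town make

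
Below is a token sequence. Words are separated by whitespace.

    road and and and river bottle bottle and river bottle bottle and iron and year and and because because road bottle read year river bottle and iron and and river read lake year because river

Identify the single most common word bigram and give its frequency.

Bigram frequencies (highest first):
  and and: 4
  and river: 3
  river bottle: 3
  bottle and: 3
  bottle bottle: 2
  and iron: 2
  … (16 more, each ≤ 2)

"and and", 4 times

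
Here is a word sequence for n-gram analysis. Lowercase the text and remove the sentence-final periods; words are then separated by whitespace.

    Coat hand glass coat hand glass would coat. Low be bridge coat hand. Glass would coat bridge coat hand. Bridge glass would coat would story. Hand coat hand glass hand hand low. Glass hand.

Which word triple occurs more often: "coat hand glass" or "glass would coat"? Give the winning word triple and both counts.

"coat hand glass" (4 vs 3)

"coat hand glass": 4 occurrences
"glass would coat": 3 occurrences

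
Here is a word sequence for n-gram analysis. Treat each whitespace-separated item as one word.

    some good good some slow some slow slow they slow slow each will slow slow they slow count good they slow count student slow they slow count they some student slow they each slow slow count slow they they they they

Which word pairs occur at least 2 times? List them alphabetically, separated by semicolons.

slow count; slow slow; slow they; some slow; student slow; they slow; they they

Bigram counts meeting the condition (at least 2 times):
  slow count: 4
  slow slow: 4
  slow they: 5
  some slow: 2
  student slow: 2
  they slow: 4
  they they: 3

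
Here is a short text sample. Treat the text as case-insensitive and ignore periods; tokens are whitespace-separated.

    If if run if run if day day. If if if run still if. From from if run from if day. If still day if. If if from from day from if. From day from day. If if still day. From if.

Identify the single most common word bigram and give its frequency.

"if if", 6 times

Bigram frequencies (highest first):
  if if: 6
  if run: 4
  day if: 4
  from if: 4
  if from: 3
  from day: 3
  … (10 more, each ≤ 3)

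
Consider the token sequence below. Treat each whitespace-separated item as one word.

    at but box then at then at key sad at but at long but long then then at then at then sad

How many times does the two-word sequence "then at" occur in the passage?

Scanning the 21 overlapping bigram windows for "then at":
  position 4–5: then at
  position 6–7: then at
  position 17–18: then at
  position 19–20: then at

4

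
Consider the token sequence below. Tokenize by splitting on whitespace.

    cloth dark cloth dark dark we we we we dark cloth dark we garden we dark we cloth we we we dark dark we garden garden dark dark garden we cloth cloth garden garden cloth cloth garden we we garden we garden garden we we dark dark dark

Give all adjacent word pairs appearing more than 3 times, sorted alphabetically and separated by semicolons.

dark dark; dark we; garden we; we dark; we garden; we we

Bigram counts meeting the condition (more than 3 times):
  dark dark: 5
  dark we: 4
  garden we: 5
  we dark: 4
  we garden: 4
  we we: 7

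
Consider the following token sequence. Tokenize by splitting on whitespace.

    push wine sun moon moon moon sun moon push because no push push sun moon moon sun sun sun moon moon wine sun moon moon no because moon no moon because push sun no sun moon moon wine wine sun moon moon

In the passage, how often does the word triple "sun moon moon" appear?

6

Scanning the 40 overlapping trigram windows for "sun moon moon":
  position 3–5: sun moon moon
  position 14–16: sun moon moon
  position 19–21: sun moon moon
  position 23–25: sun moon moon
  position 35–37: sun moon moon
  position 40–42: sun moon moon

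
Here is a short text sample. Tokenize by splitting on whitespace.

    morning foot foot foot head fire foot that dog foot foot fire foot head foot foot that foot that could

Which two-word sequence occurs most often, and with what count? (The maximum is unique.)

Bigram frequencies (highest first):
  foot foot: 4
  foot that: 3
  foot head: 2
  fire foot: 2
  morning foot: 1
  head fire: 1
  … (6 more, each ≤ 1)

"foot foot", 4 times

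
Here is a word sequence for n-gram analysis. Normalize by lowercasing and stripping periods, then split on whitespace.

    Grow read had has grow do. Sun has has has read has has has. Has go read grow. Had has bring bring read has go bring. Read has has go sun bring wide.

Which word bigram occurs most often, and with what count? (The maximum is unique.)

Bigram frequencies (highest first):
  has has: 6
  read has: 3
  has go: 3
  had has: 2
  bring read: 2
  grow read: 1
  … (15 more, each ≤ 1)

"has has", 6 times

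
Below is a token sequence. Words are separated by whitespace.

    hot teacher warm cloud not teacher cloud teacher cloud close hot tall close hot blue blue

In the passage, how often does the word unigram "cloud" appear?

3

Scanning the 16 tokens for "cloud":
  position 4: cloud
  position 7: cloud
  position 9: cloud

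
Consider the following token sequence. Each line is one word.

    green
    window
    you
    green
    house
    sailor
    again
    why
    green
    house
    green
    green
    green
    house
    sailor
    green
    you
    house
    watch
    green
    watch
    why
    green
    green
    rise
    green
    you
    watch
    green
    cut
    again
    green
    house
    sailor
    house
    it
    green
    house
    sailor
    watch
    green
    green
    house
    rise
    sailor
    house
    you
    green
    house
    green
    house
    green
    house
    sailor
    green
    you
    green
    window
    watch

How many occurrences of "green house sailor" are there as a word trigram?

5

Scanning the 57 overlapping trigram windows for "green house sailor":
  position 4–6: green house sailor
  position 13–15: green house sailor
  position 32–34: green house sailor
  position 37–39: green house sailor
  position 52–54: green house sailor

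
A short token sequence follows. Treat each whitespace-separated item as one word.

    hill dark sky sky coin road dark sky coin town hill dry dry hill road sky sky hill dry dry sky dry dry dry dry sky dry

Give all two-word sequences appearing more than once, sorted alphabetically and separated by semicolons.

Bigram counts meeting the condition (more than once):
  dark sky: 2
  dry dry: 5
  dry sky: 2
  hill dry: 2
  sky coin: 2
  sky dry: 2
  sky sky: 2

dark sky; dry dry; dry sky; hill dry; sky coin; sky dry; sky sky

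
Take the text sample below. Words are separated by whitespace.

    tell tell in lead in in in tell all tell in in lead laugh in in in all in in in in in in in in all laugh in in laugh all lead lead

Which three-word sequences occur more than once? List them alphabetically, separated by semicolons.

Trigram counts meeting the condition (more than once):
  in in all: 2
  in in in: 8
  laugh in in: 2

in in all; in in in; laugh in in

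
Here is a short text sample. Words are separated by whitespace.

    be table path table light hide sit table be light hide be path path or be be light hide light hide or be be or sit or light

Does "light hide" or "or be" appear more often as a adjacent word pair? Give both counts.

"light hide": 4 occurrences
"or be": 2 occurrences

"light hide" (4 vs 2)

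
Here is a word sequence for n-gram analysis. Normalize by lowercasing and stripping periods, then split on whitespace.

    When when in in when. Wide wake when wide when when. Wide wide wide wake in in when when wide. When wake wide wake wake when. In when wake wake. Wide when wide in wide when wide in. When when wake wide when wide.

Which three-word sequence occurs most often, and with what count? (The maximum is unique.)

Trigram frequencies (highest first):
  wide when wide: 3
  in in when: 2
  when wide when: 2
  when when wide: 2
  in when when: 2
  when wake wide: 2
  … (27 more, each ≤ 2)

"wide when wide", 3 times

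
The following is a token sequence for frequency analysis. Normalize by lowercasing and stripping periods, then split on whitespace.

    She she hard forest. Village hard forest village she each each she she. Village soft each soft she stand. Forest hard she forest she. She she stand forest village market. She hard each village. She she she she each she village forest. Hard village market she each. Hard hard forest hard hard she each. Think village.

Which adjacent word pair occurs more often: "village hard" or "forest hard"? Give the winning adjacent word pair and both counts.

"forest hard" (3 vs 1)

"village hard": 1 occurrence
"forest hard": 3 occurrences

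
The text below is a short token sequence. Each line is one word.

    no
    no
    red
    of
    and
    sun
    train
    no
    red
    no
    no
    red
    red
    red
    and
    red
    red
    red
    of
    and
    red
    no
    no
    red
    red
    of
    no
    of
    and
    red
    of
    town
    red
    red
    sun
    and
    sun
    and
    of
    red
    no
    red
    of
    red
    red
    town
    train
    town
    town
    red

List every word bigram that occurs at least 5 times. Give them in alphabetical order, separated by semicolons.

Bigram counts meeting the condition (at least 5 times):
  no red: 5
  red of: 5
  red red: 7

no red; red of; red red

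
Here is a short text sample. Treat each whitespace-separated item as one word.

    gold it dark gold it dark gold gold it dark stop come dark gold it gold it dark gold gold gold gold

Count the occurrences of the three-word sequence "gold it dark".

4

Scanning the 20 overlapping trigram windows for "gold it dark":
  position 1–3: gold it dark
  position 4–6: gold it dark
  position 8–10: gold it dark
  position 16–18: gold it dark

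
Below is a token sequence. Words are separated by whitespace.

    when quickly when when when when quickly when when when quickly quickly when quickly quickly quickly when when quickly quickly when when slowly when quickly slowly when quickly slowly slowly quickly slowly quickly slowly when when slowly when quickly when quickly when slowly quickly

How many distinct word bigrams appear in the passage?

44 tokens → 43 bigram windows in total.
Repeated bigrams (each contributes count−1 duplicates):
  when quickly: 9
  when when: 8
  quickly when: 7
  quickly quickly: 4
  quickly slowly: 4
  slowly when: 4
  slowly quickly: 3
  when slowly: 3
34 duplicate windows → 43 − 34 = 9 distinct.

9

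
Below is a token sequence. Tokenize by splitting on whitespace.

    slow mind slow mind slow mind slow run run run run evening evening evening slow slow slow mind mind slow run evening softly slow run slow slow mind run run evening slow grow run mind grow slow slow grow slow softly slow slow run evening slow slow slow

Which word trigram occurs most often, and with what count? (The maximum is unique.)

"slow mind slow", 3 times

Trigram frequencies (highest first):
  slow mind slow: 3
  mind slow mind: 2
  mind slow run: 2
  run run run: 2
  run run evening: 2
  evening slow slow: 2
  … (29 more, each ≤ 2)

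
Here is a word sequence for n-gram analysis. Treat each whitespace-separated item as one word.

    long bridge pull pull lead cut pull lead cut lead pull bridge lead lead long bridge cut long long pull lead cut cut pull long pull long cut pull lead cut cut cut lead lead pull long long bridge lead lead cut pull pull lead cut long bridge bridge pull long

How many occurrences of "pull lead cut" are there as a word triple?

5

Scanning the 49 overlapping trigram windows for "pull lead cut":
  position 4–6: pull lead cut
  position 7–9: pull lead cut
  position 20–22: pull lead cut
  position 29–31: pull lead cut
  position 44–46: pull lead cut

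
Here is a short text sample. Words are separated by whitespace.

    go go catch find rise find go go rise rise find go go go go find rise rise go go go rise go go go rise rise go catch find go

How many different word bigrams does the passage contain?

31 tokens → 30 bigram windows in total.
Repeated bigrams (each contributes count−1 duplicates):
  go go: 9
  find go: 3
  go rise: 3
  rise go: 3
  rise rise: 3
  catch find: 2
  find rise: 2
  go catch: 2
  … (1 more repeated)
20 duplicate windows → 30 − 20 = 10 distinct.

10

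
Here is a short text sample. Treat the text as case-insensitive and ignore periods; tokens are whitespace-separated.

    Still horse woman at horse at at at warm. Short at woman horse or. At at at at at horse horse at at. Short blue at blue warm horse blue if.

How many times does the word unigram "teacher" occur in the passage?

0

Scanning the 31 tokens for "teacher":
  (none found)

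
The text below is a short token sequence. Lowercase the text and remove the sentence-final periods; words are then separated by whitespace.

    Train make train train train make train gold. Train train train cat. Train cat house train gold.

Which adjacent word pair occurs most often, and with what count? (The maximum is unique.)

Bigram frequencies (highest first):
  train train: 4
  train make: 2
  make train: 2
  train gold: 2
  train cat: 2
  gold train: 1
  … (3 more, each ≤ 1)

"train train", 4 times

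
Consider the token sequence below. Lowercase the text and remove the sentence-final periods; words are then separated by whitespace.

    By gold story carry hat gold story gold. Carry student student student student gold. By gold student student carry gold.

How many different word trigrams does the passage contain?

20 tokens → 18 trigram windows in total.
Repeated trigrams (each contributes count−1 duplicates):
  student student student: 2
1 duplicate windows → 18 − 1 = 17 distinct.

17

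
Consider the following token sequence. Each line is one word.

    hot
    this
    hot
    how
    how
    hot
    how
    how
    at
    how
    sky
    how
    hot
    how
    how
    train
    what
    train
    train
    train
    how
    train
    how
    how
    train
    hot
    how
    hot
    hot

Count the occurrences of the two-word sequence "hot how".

Scanning the 28 overlapping bigram windows for "hot how":
  position 3–4: hot how
  position 6–7: hot how
  position 13–14: hot how
  position 26–27: hot how

4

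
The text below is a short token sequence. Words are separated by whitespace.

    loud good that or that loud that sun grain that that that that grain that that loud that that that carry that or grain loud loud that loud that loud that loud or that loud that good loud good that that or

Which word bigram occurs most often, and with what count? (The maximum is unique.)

Bigram frequencies (highest first):
  that that: 7
  that loud: 6
  loud that: 6
  that or: 3
  loud good: 2
  good that: 2
  … (13 more, each ≤ 2)

"that that", 7 times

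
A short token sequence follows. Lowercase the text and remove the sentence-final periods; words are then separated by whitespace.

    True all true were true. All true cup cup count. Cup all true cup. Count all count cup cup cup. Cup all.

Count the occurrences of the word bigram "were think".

Scanning the 21 overlapping bigram windows for "were think":
  (none found)

0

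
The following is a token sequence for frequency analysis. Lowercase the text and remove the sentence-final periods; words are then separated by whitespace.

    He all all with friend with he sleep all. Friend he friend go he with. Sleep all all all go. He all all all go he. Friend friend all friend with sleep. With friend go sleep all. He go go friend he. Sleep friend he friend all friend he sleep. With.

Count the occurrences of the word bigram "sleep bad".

Scanning the 50 overlapping bigram windows for "sleep bad":
  (none found)

0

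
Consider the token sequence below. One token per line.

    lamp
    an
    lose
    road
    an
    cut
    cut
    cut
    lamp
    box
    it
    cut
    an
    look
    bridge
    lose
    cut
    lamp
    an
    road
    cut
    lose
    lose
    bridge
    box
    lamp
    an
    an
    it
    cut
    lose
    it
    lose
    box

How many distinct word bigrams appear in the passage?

27

34 tokens → 33 bigram windows in total.
Repeated bigrams (each contributes count−1 duplicates):
  lamp an: 3
  cut cut: 2
  cut lamp: 2
  cut lose: 2
  it cut: 2
6 duplicate windows → 33 − 6 = 27 distinct.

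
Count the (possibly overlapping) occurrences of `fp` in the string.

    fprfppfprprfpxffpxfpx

6

Sliding a length-2 window over the 21 characters (20 positions):
  position 1–2: fp
  position 4–5: fp
  position 7–8: fp
  position 12–13: fp
  position 16–17: fp
  position 19–20: fp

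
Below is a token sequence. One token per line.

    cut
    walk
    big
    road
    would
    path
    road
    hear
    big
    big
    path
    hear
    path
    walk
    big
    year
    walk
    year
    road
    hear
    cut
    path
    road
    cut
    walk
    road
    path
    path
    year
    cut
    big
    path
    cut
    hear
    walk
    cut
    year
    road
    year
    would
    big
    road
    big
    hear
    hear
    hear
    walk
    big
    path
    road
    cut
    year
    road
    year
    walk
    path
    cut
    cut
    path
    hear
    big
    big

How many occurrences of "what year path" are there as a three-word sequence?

0

Scanning the 60 overlapping trigram windows for "what year path":
  (none found)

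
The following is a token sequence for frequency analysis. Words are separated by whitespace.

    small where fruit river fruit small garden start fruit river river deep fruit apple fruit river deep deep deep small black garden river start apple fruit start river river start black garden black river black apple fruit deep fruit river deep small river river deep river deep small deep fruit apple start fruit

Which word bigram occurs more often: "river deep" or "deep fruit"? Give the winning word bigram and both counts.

"river deep": 5 occurrences
"deep fruit": 3 occurrences

"river deep" (5 vs 3)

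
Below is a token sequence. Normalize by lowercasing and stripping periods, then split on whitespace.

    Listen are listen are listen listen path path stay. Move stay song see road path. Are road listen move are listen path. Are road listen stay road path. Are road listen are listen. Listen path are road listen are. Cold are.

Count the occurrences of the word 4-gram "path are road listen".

4

Scanning the 38 overlapping 4-gram windows for "path are road listen":
  position 15–18: path are road listen
  position 22–25: path are road listen
  position 28–31: path are road listen
  position 35–38: path are road listen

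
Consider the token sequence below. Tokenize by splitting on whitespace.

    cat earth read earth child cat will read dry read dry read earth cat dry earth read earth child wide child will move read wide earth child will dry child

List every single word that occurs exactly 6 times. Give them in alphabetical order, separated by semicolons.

earth; read

Unigram counts meeting the condition (exactly 6 times):
  earth: 6
  read: 6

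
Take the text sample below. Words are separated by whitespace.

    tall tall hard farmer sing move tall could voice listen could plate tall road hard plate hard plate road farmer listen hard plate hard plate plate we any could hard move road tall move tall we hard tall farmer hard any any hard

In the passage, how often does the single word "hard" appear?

Scanning the 43 tokens for "hard":
  position 3: hard
  position 15: hard
  position 17: hard
  position 22: hard
  position 24: hard
  position 30: hard
  position 37: hard
  position 40: hard
  position 43: hard

9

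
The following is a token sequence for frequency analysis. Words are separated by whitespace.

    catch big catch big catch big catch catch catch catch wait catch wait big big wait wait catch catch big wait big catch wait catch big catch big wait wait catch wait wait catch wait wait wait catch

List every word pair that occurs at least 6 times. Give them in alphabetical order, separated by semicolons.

Bigram counts meeting the condition (at least 6 times):
  catch big: 6
  wait catch: 6

catch big; wait catch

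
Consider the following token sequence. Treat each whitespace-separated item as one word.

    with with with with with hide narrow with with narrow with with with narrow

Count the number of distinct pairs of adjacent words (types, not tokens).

14 tokens → 13 bigram windows in total.
Repeated bigrams (each contributes count−1 duplicates):
  with with: 7
  narrow with: 2
  with narrow: 2
8 duplicate windows → 13 − 8 = 5 distinct.

5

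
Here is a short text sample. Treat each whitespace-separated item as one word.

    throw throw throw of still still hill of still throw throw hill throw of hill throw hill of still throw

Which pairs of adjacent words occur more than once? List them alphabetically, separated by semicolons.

Bigram counts meeting the condition (more than once):
  hill of: 2
  hill throw: 2
  of still: 3
  still throw: 2
  throw hill: 2
  throw of: 2
  throw throw: 3

hill of; hill throw; of still; still throw; throw hill; throw of; throw throw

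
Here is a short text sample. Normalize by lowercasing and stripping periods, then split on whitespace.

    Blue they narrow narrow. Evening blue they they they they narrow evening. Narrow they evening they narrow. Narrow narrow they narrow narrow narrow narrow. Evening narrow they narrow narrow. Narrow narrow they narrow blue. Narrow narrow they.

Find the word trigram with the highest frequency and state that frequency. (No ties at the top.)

"narrow narrow narrow", 5 times

Trigram frequencies (highest first):
  narrow narrow narrow: 5
  they narrow narrow: 4
  narrow narrow they: 3
  narrow they narrow: 3
  narrow narrow evening: 2
  they they they: 2
  … (14 more, each ≤ 2)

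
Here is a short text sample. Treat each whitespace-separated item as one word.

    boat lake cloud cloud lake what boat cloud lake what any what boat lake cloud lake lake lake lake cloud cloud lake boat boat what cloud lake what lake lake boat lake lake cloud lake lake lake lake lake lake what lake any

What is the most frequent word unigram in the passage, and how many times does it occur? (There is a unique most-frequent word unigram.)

Unigram frequencies (highest first):
  lake: 21
  cloud: 8
  boat: 6
  what: 6
  any: 2

"lake", 21 times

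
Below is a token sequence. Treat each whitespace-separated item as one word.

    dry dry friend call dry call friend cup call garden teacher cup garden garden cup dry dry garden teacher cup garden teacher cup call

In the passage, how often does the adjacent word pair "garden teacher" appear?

3

Scanning the 23 overlapping bigram windows for "garden teacher":
  position 10–11: garden teacher
  position 18–19: garden teacher
  position 21–22: garden teacher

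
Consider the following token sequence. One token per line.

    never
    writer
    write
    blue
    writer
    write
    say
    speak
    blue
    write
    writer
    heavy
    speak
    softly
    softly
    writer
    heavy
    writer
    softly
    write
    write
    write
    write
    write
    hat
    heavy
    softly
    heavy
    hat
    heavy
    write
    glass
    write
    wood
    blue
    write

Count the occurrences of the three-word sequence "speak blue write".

Scanning the 34 overlapping trigram windows for "speak blue write":
  position 8–10: speak blue write

1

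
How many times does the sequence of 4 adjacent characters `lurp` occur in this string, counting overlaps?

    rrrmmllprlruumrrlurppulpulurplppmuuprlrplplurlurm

2

Sliding a length-4 window over the 49 characters (46 positions):
  position 17–20: lurp
  position 26–29: lurp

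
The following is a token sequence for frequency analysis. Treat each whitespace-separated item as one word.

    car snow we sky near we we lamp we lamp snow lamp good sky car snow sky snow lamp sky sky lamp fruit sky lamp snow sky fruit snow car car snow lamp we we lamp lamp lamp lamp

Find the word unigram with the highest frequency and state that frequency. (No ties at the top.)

Unigram frequencies (highest first):
  lamp: 11
  snow: 7
  sky: 7
  we: 6
  car: 4
  fruit: 2
  … (2 more, each ≤ 1)

"lamp", 11 times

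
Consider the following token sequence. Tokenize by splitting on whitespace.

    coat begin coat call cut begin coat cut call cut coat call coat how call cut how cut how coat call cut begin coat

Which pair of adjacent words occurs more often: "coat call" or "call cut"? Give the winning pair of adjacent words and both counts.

"coat call": 3 occurrences
"call cut": 4 occurrences

"call cut" (4 vs 3)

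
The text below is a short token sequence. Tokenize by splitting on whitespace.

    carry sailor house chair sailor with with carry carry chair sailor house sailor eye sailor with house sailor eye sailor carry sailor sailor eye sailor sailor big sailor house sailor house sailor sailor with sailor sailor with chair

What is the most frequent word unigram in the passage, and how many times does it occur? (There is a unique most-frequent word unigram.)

"sailor", 17 times

Unigram frequencies (highest first):
  sailor: 17
  house: 5
  with: 5
  carry: 4
  chair: 3
  eye: 3
  … (1 more, each ≤ 1)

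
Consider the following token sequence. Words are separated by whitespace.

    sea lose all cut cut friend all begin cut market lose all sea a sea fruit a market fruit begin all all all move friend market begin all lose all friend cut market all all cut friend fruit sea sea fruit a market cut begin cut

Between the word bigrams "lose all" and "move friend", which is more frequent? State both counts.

"lose all" (3 vs 1)

"lose all": 3 occurrences
"move friend": 1 occurrence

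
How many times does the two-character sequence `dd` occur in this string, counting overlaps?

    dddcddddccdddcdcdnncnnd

7

Sliding a length-2 window over the 23 characters (22 positions):
  position 1–2: dd
  position 2–3: dd
  position 5–6: dd
  position 6–7: dd
  position 7–8: dd
  position 11–12: dd
  position 12–13: dd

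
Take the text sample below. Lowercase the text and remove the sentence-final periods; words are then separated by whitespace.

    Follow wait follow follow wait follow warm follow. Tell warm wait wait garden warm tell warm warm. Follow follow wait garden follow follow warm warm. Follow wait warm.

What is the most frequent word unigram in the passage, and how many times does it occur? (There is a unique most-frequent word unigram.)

Unigram frequencies (highest first):
  follow: 10
  warm: 8
  wait: 6
  tell: 2
  garden: 2

"follow", 10 times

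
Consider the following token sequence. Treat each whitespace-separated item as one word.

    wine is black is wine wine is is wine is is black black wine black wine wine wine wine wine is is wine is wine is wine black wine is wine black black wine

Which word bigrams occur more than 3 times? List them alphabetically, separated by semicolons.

Bigram counts meeting the condition (more than 3 times):
  black wine: 4
  is wine: 6
  wine is: 7
  wine wine: 5

black wine; is wine; wine is; wine wine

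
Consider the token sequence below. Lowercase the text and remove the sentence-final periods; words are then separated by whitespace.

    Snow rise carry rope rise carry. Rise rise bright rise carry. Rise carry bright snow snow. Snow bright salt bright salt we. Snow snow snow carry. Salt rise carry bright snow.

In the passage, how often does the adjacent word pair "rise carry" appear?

Scanning the 30 overlapping bigram windows for "rise carry":
  position 2–3: rise carry
  position 5–6: rise carry
  position 10–11: rise carry
  position 12–13: rise carry
  position 28–29: rise carry

5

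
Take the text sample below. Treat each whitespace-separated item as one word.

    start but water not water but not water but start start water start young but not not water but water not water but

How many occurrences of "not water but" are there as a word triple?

4

Scanning the 21 overlapping trigram windows for "not water but":
  position 4–6: not water but
  position 7–9: not water but
  position 17–19: not water but
  position 21–23: not water but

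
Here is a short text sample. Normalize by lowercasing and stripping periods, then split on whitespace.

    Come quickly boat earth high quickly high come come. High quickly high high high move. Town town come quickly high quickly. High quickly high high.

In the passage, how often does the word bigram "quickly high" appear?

5

Scanning the 24 overlapping bigram windows for "quickly high":
  position 6–7: quickly high
  position 11–12: quickly high
  position 19–20: quickly high
  position 21–22: quickly high
  position 23–24: quickly high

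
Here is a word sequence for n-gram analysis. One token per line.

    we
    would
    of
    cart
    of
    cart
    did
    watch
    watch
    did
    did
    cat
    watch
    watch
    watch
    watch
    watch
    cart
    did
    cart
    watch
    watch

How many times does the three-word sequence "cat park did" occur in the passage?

Scanning the 20 overlapping trigram windows for "cat park did":
  (none found)

0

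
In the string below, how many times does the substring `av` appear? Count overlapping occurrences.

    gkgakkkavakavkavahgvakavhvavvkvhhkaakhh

Sliding a length-2 window over the 39 characters (38 positions):
  position 8–9: av
  position 12–13: av
  position 15–16: av
  position 23–24: av
  position 27–28: av

5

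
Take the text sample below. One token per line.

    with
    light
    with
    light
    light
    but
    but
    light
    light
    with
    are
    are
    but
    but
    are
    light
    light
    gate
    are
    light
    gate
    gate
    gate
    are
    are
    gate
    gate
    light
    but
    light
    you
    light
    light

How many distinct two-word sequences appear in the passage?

33 tokens → 32 bigram windows in total.
Repeated bigrams (each contributes count−1 duplicates):
  light light: 4
  gate gate: 3
  are are: 2
  are light: 2
  but but: 2
  but light: 2
  gate are: 2
  light but: 2
  … (3 more repeated)
14 duplicate windows → 32 − 14 = 18 distinct.

18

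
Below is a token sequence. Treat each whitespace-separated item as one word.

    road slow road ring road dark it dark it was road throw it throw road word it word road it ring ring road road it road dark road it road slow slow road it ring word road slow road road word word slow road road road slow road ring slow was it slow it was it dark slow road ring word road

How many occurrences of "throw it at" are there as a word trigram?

Scanning the 60 overlapping trigram windows for "throw it at":
  (none found)

0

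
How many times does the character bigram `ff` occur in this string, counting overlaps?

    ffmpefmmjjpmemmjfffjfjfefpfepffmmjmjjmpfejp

Sliding a length-2 window over the 43 characters (42 positions):
  position 1–2: ff
  position 17–18: ff
  position 18–19: ff
  position 30–31: ff

4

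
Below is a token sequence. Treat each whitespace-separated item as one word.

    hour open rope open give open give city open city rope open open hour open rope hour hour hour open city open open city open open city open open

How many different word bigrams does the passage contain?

29 tokens → 28 bigram windows in total.
Repeated bigrams (each contributes count−1 duplicates):
  city open: 4
  open city: 4
  open open: 4
  hour open: 3
  hour hour: 2
  open give: 2
  open rope: 2
  rope open: 2
15 duplicate windows → 28 − 15 = 13 distinct.

13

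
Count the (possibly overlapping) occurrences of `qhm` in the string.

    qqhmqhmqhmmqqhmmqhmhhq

Sliding a length-3 window over the 22 characters (20 positions):
  position 2–4: qhm
  position 5–7: qhm
  position 8–10: qhm
  position 13–15: qhm
  position 17–19: qhm

5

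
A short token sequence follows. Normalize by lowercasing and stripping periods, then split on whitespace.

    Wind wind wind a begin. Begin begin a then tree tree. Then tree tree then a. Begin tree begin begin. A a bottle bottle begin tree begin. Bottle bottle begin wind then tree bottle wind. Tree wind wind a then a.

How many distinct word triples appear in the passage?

33

41 tokens → 39 trigram windows in total.
Repeated trigrams (each contributes count−1 duplicates):
  begin begin a: 2
  begin tree begin: 2
  bottle bottle begin: 2
  then tree tree: 2
  tree tree then: 2
  wind wind a: 2
6 duplicate windows → 39 − 6 = 33 distinct.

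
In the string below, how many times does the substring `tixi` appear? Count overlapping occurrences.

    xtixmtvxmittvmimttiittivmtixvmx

0

Sliding a length-4 window over the 31 characters (28 positions):
  (no match at any position)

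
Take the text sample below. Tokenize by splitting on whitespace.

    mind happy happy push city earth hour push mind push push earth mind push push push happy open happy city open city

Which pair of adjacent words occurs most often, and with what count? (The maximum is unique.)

Bigram frequencies (highest first):
  push push: 3
  mind push: 2
  mind happy: 1
  happy happy: 1
  happy push: 1
  push city: 1
  … (12 more, each ≤ 1)

"push push", 3 times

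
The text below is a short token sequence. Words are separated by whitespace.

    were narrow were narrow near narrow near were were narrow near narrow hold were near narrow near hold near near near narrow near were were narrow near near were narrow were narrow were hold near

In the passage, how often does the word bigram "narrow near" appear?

Scanning the 34 overlapping bigram windows for "narrow near":
  position 4–5: narrow near
  position 6–7: narrow near
  position 10–11: narrow near
  position 16–17: narrow near
  position 22–23: narrow near
  position 26–27: narrow near

6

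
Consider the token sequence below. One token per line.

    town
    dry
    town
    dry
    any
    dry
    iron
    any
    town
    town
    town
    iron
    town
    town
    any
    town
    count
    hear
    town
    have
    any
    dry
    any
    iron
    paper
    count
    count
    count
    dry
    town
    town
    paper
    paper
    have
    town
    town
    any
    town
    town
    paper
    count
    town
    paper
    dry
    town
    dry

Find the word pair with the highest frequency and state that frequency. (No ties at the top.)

Bigram frequencies (highest first):
  town town: 6
  town dry: 3
  dry town: 3
  any town: 3
  town paper: 3
  dry any: 2
  … (21 more, each ≤ 2)

"town town", 6 times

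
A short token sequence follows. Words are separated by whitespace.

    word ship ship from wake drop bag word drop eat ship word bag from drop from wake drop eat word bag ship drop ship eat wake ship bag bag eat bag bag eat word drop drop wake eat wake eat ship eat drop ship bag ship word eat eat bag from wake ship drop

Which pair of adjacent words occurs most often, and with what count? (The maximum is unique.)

Bigram frequencies (highest first):
  from wake: 3
  wake drop: 2
  word drop: 2
  drop eat: 2
  eat ship: 2
  ship word: 2
  … (26 more, each ≤ 2)

"from wake", 3 times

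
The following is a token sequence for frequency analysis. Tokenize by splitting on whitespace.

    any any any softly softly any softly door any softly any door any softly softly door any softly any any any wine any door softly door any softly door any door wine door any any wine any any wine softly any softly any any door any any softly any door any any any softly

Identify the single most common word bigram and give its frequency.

Bigram frequencies (highest first):
  any any: 10
  any softly: 9
  door any: 8
  softly any: 6
  any door: 5
  softly door: 4
  … (7 more, each ≤ 3)

"any any", 10 times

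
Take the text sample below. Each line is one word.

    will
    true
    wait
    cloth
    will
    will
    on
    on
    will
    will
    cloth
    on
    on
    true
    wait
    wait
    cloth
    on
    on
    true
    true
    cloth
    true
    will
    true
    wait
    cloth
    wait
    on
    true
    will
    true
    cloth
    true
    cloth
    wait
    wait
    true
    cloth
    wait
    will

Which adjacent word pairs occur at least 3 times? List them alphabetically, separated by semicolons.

Bigram counts meeting the condition (at least 3 times):
  cloth wait: 3
  on on: 3
  on true: 3
  true cloth: 4
  true wait: 3
  wait cloth: 3
  will true: 3

cloth wait; on on; on true; true cloth; true wait; wait cloth; will true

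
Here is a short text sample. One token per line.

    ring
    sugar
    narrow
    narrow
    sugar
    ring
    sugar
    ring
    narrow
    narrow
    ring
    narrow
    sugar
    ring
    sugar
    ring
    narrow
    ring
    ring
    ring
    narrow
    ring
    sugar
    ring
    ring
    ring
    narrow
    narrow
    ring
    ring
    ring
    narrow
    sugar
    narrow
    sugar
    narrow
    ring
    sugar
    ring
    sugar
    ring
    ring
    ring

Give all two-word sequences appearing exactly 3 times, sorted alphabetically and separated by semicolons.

narrow narrow; sugar narrow

Bigram counts meeting the condition (exactly 3 times):
  narrow narrow: 3
  sugar narrow: 3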